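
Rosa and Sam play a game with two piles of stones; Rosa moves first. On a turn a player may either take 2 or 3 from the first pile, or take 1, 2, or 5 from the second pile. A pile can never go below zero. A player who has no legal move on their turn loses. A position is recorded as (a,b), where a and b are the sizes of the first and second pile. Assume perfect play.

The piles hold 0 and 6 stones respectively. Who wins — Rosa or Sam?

Work bottom-up. With no move the player to move loses. Otherwise the position is W if at least one move leads to an L position for the opponent, and L if every move leads to a W.
No move ever increases a pile, so every position that can arise here has a ≤ 0 and b ≤ 6; it is enough to label the cells with 0 ≤ a ≤ 0 and 0 ≤ b ≤ 6.
Every move lowers a or b (never raises either), so fill the grid row by row in increasing a, and left to right within a row: each cell's successors are then already labelled.
      b=0  b=1  b=2  b=3  b=4  b=5  b=6
a=0:    L    W    W    L    W    W    L
Cells with no legal move (terminal, hence L): (0,0).
The remaining L cells, each justified by listing all of its moves:
(0,3): →(0,2)(W), (0,1)(W) — all W, so L
(0,6): →(0,5)(W), (0,4)(W), (0,1)(W) — all W, so L
Every other cell has at least one move into one of the L cells above, so it is W.
The starting position (0,6) is L: whatever Rosa does, the opponent receives a W position.

Sam wins.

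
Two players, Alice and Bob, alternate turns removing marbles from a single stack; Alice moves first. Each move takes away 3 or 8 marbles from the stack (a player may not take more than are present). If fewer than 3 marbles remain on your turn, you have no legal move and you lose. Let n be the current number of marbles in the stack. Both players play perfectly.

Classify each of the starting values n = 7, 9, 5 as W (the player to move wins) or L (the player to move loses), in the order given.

Positions with no move are L. A position that does have a move is losing for the player to move precisely when every available move leads to a winning position for the opponent. Fill in the labels:
n=0: no move → L
n=1: no move → L
n=2: no move → L
n=3: can move to 0, which is L ⇒ W
n=4: can move to 1, which is L ⇒ W
n=5: can move to 2, which is L ⇒ W
n=6: the only move is to 3(W), a W ⇒ L
n=7: the only move is to 4(W), a W ⇒ L
n=8: can move to 0, which is L ⇒ W
n=9: can move to 6, which is L ⇒ W

7: L, 9: W, 5: W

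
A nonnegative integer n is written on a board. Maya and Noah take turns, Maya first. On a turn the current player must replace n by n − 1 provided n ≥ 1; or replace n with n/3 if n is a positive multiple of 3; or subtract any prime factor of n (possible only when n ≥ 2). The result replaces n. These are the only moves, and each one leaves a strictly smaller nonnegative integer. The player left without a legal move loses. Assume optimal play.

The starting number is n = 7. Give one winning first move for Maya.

Move to 0.

Use the standard recursion: the mover loses at a terminal position; elsewhere, the mover wins exactly when some move hands the opponent an L position.
n=0: no move → L
n=1: W (go to 0, an L position)
n=2: W (go to 0, an L position)
n=3: W (go to 0, an L position)
n=4: L (options 2(W), 3(W) are all W)
n=5: W (go to 0, an L position)
n=6: W (go to 4, an L position)
n=7: W (go to 0, an L position)
From 7, the L positions reachable in one move are: 0.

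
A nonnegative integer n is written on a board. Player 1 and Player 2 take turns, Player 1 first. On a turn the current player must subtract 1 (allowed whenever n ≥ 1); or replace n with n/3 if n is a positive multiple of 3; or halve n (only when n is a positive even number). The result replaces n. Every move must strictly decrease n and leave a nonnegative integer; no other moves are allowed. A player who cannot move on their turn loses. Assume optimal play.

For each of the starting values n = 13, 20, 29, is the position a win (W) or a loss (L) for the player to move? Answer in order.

13: L, 20: W, 29: W

Positions with no move are L. A position that does have a move is losing for the player to move precisely when every available move leads to a winning position for the opponent. Fill in the labels:
n=0: no move → L
n=1: reaches L-position 0 → W
n=2: only reaches 1(W), which is W → L
n=3: reaches L-position 2 → W
n=4: reaches L-position 2 → W
n=5: only reaches 4(W), which is W → L
n=6: reaches L-position 2 → W
n=7: only reaches 6(W), which is W → L
n=8: reaches L-position 7 → W
n=9: only reaches 3(W), 8(W), all W → L
n=10: reaches L-position 5 → W
n=11: only reaches 10(W), which is W → L
n=12: reaches L-position 11 → W
n=13: only reaches 12(W), which is W → L
n=14: reaches L-position 7 → W
n=15: reaches L-position 5 → W
n=16: only reaches 8(W), 15(W), all W → L
n=17: reaches L-position 16 → W
n=18: reaches L-position 9 → W
n=19: only reaches 18(W), which is W → L
n=20: reaches L-position 19 → W
n=21: reaches L-position 7 → W
n=22: reaches L-position 11 → W
n=23: only reaches 22(W), which is W → L
n=24: reaches L-position 23 → W
n=25: only reaches 24(W), which is W → L
n=26: reaches L-position 13 → W
n=27: reaches L-position 9 → W
n=28: only reaches 14(W), 27(W), all W → L
n=29: reaches L-position 28 → W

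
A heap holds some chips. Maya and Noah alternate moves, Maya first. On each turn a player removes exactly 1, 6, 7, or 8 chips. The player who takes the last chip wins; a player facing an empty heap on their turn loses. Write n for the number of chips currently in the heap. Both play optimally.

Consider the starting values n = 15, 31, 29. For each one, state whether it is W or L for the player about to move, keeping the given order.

15: L, 31: W, 29: W

Positions with no move are L. A position that does have a move is losing for the player to move precisely when every available move leads to a winning position for the opponent. Fill in the labels:
n=0: no move → L
n=1: W (go to 0, an L position)
n=2: L (sole option 1(W) is W)
n=3: W (go to 2, an L position)
n=4: L (sole option 3(W) is W)
n=5: W (go to 4, an L position)
n=6: W (go to 0, an L position)
n=7: W (go to 0, an L position)
n=8: W (go to 2, an L position)
n=9: W (go to 2, an L position)
n=10: W (go to 4, an L position)
n=11: W (go to 4, an L position)
n=12: W (go to 4, an L position)
n=13: L (options 12(W), 7(W), 6(W), 5(W) are all W)
n=14: W (go to 13, an L position)
n=15: L (options 14(W), 9(W), 8(W), 7(W) are all W)
n=16: W (go to 15, an L position)
n=17: L (options 16(W), 11(W), 10(W), 9(W) are all W)
n=18: W (go to 17, an L position)
n=19: W (go to 13, an L position)
n=20: W (go to 13, an L position)
n=21: W (go to 15, an L position)
n=22: W (go to 15, an L position)
n=23: W (go to 17, an L position)
n=24: W (go to 17, an L position)
n=25: W (go to 17, an L position)
n=26: L (options 25(W), 20(W), 19(W), 18(W) are all W)
n=27: W (go to 26, an L position)
n=28: L (options 27(W), 22(W), 21(W), 20(W) are all W)
n=29: W (go to 28, an L position)
n=30: L (options 29(W), 24(W), 23(W), 22(W) are all W)
n=31: W (go to 30, an L position)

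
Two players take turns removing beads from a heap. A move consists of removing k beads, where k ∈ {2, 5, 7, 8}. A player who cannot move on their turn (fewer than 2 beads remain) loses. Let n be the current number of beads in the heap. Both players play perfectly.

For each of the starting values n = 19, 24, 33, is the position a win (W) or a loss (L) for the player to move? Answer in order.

Label each position W (a win for the player to move) or L (a loss). A position with no legal move is L; any other position is W exactly when some move reaches an L, and L when every move reaches a W.
n=0: no move → L
n=1: no move → L
n=2: reaches L-position 0 → W
n=3: reaches L-position 1 → W
n=4: only reaches 2(W), which is W → L
n=5: reaches L-position 0 → W
n=6: reaches L-position 4 → W
n=7: reaches L-position 0 → W
n=8: reaches L-position 1 → W
n=9: reaches L-position 4 → W
n=10: only reaches 8(W), 5(W), 3(W), 2(W), all W → L
n=11: reaches L-position 4 → W
n=12: reaches L-position 10 → W
n=13: only reaches 11(W), 8(W), 6(W), 5(W), all W → L
n=14: only reaches 12(W), 9(W), 7(W), 6(W), all W → L
n=15: reaches L-position 13 → W
n=16: reaches L-position 14 → W
n=17: reaches L-position 10 → W
n=18: reaches L-position 13 → W
n=19: reaches L-position 14 → W
n=20: reaches L-position 13 → W
n=21: reaches L-position 14 → W
n=22: reaches L-position 14 → W
n=23: only reaches 21(W), 18(W), 16(W), 15(W), all W → L
n=24: only reaches 22(W), 19(W), 17(W), 16(W), all W → L
n=25: reaches L-position 23 → W
n=26: reaches L-position 24 → W
n=27: only reaches 25(W), 22(W), 20(W), 19(W), all W → L
n=28: reaches L-position 23 → W
n=29: reaches L-position 27 → W
n=30: reaches L-position 23 → W
n=31: reaches L-position 24 → W
n=32: reaches L-position 27 → W
n=33: only reaches 31(W), 28(W), 26(W), 25(W), all W → L

19: W, 24: L, 33: L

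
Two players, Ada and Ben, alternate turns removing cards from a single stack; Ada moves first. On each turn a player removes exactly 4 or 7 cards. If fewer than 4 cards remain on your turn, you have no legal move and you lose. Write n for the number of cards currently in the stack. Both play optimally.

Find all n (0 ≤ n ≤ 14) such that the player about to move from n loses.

0, 1, 2, 3, 11, 12, 13, 14

Use the standard recursion: the mover loses at a terminal position; elsewhere, the mover wins exactly when some move hands the opponent an L position.
n=0: no move → L
n=1: no move → L
n=2: no move → L
n=3: no move → L
n=4: can move to 0, which is L ⇒ W
n=5: can move to 1, which is L ⇒ W
n=6: can move to 2, which is L ⇒ W
n=7: can move to 3, which is L ⇒ W
n=8: can move to 1, which is L ⇒ W
n=9: can move to 2, which is L ⇒ W
n=10: can move to 3, which is L ⇒ W
n=11: moves to 7(W), 4(W); every one is W ⇒ L
n=12: moves to 8(W), 5(W); every one is W ⇒ L
n=13: moves to 9(W), 6(W); every one is W ⇒ L
n=14: moves to 10(W), 7(W); every one is W ⇒ L
Reading off the rows marked L gives the requested list; there are 8 such values of n.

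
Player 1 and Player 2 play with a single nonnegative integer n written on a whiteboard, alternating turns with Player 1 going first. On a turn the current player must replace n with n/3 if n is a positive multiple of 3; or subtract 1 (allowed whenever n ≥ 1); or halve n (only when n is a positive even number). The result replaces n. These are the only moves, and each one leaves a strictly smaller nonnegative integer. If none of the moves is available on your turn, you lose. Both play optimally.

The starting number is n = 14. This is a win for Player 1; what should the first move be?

Move to 7.

Use the standard recursion: the mover loses at a terminal position; elsewhere, the mover wins exactly when some move hands the opponent an L position.
n=0: no move → L
n=1: can move to 0, which is L ⇒ W
n=2: the only move is to 1(W), a W ⇒ L
n=3: can move to 2, which is L ⇒ W
n=4: can move to 2, which is L ⇒ W
n=5: the only move is to 4(W), a W ⇒ L
n=6: can move to 2, which is L ⇒ W
n=7: the only move is to 6(W), a W ⇒ L
n=8: can move to 7, which is L ⇒ W
n=9: moves to 3(W), 8(W); every one is W ⇒ L
n=10: can move to 5, which is L ⇒ W
n=11: the only move is to 10(W), a W ⇒ L
n=12: can move to 11, which is L ⇒ W
n=13: the only move is to 12(W), a W ⇒ L
n=14: can move to 7, which is L ⇒ W
From 14, the L positions reachable in one move are: 7, 13. Any move reaching one of these is winning.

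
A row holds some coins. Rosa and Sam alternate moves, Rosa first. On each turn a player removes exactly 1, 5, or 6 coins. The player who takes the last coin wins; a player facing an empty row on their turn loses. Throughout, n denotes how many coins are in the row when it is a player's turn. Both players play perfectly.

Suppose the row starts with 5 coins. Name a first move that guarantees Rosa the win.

Build the W/L table. Terminal = L. A non-terminal position is W if it has a move to some L; otherwise it is L.
n=0: no move → L
n=1: reaches L-position 0 → W
n=2: only reaches 1(W), which is W → L
n=3: reaches L-position 2 → W
n=4: only reaches 3(W), which is W → L
n=5: reaches L-position 4 → W
From 5, the L positions reachable in one move are: 4, 0. Any move reaching one of these is winning.

Remove 1, leaving 4.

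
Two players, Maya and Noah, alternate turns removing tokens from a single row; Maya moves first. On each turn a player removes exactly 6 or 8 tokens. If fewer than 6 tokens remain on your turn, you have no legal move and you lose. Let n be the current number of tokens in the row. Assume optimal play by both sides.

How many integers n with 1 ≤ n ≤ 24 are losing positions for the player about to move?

Classify positions by backward induction: terminal positions (no move available) are L. From any other position, the mover wins iff some move reaches an L.
n=0: no move → L
n=1: no move → L
n=2: no move → L
n=3: no move → L
n=4: no move → L
n=5: no move → L
n=6: reaches L-position 0 → W
n=7: reaches L-position 1 → W
n=8: reaches L-position 2 → W
n=9: reaches L-position 3 → W
n=10: reaches L-position 4 → W
n=11: reaches L-position 5 → W
n=12: reaches L-position 4 → W
n=13: reaches L-position 5 → W
n=14: only reaches 8(W), 6(W), all W → L
n=15: only reaches 9(W), 7(W), all W → L
n=16: only reaches 10(W), 8(W), all W → L
n=17: only reaches 11(W), 9(W), all W → L
n=18: only reaches 12(W), 10(W), all W → L
n=19: only reaches 13(W), 11(W), all W → L
n=20: reaches L-position 14 → W
n=21: reaches L-position 15 → W
n=22: reaches L-position 16 → W
n=23: reaches L-position 17 → W
n=24: reaches L-position 18 → W
L entries with 1 ≤ n ≤ 24 (n=0 is outside the asked range and is not counted): n = 1, 2, 3, 4, 5, 14, 15, 16, 17, 18, 19; that makes 11.

11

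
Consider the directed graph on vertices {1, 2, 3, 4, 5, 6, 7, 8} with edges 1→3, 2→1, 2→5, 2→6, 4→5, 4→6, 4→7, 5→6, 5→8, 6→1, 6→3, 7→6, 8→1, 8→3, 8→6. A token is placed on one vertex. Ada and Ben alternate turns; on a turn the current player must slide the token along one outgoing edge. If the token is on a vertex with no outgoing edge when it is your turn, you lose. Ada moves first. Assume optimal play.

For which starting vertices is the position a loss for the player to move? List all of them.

Positions with no move are L. A position that does have a move is losing for the player to move precisely when every available move leads to a winning position for the opponent. Fill in the labels:
Every edge goes from a vertex to one that appears earlier in the order 3, 1, 6, 8, 7, 5, 2, 4, so processing vertices in that order labels each vertex after all of its successors.
3: no outgoing edge → L
1: W (go to 3, an L position)
6: W (go to 3, an L position)
8: W (go to 3, an L position)
7: L (sole option 6(W) is W)
5: L (options 8(W), 6(W) are all W)
2: W (go to 5, an L position)
4: W (go to 5, an L position)
The losing starting vertices are exactly the entries labelled L in this table (3 of them).

3, 5, 7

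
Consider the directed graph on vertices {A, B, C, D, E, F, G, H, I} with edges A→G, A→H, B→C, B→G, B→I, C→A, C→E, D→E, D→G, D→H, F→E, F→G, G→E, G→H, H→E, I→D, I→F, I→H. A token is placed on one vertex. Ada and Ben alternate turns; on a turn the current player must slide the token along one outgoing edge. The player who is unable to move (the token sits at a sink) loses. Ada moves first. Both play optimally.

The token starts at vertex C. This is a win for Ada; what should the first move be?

Move to A.

Compute win/loss labels from the base case upward. A position with no move is L. Any other position is W if it can reach an L in one move, else L.
Every edge goes from a vertex to one that appears earlier in the order E, H, G, D, F, A, I, C, B, so processing vertices in that order labels each vertex after all of its successors.
E: no outgoing edge → L
H: →E(L), so W
G: →E(L), so W
D: →E(L), so W
F: →E(L), so W
A: →G(W), H(W) — all W, so L
I: →F(W), D(W), H(W) — all W, so L
C: →A(L), so W
B: →I(L), so W
From C, the L positions reachable in one move are: A, E. Any move reaching one of these is winning.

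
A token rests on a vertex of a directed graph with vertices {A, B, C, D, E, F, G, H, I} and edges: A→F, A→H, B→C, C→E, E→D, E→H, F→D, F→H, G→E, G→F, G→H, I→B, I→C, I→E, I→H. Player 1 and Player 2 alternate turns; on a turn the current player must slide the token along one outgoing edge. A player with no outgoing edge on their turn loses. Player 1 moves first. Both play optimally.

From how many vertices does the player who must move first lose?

3

Classify positions by backward induction: terminal positions (no move available) are L. From any other position, the mover wins iff some move reaches an L.
Every edge goes from a vertex to one that appears earlier in the order D, H, E, C, B, F, A, I, G, so processing vertices in that order labels each vertex after all of its successors.
D: no outgoing edge → L
H: no outgoing edge → L
E: can move to H, which is L ⇒ W
C: the only move is to E(W), a W ⇒ L
B: can move to C, which is L ⇒ W
F: can move to H, which is L ⇒ W
A: can move to H, which is L ⇒ W
I: can move to C, which is L ⇒ W
G: can move to H, which is L ⇒ W
The L vertices are C, D, H; that is 3 in all.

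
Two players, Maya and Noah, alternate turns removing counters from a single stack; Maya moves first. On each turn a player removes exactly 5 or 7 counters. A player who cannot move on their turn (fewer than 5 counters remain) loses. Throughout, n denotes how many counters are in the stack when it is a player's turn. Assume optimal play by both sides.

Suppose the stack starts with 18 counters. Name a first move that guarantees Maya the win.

Positions with no move are L. A position that does have a move is losing for the player to move precisely when every available move leads to a winning position for the opponent. Fill in the labels:
n=0: no move → L
n=1: no move → L
n=2: no move → L
n=3: no move → L
n=4: no move → L
n=5: can move to 0, which is L ⇒ W
n=6: can move to 1, which is L ⇒ W
n=7: can move to 2, which is L ⇒ W
n=8: can move to 3, which is L ⇒ W
n=9: can move to 4, which is L ⇒ W
n=10: can move to 3, which is L ⇒ W
n=11: can move to 4, which is L ⇒ W
n=12: moves to 7(W), 5(W); every one is W ⇒ L
n=13: moves to 8(W), 6(W); every one is W ⇒ L
n=14: moves to 9(W), 7(W); every one is W ⇒ L
n=15: moves to 10(W), 8(W); every one is W ⇒ L
n=16: moves to 11(W), 9(W); every one is W ⇒ L
n=17: can move to 12, which is L ⇒ W
n=18: can move to 13, which is L ⇒ W
From 18, the L positions reachable in one move are: 13.

Remove 5, leaving 13.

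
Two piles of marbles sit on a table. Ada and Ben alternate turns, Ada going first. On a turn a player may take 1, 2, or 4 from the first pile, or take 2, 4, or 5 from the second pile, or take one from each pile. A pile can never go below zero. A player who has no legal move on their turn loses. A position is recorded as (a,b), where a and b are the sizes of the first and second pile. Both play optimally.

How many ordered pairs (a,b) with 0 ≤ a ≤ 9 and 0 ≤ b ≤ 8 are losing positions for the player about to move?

25

Positions with no move are L. A position that does have a move is losing for the player to move precisely when every available move leads to a winning position for the opponent. Fill in the labels:
Every move lowers a or b (never raises either), so fill the grid row by row in increasing a, and left to right within a row: each cell's successors are then already labelled.
      b=0  b=1  b=2  b=3  b=4  b=5  b=6  b=7  b=8
a=0:    L    L    W    W    W    W    W    L    L
a=1:    W    W    W    L    L    W    W    W    W
a=2:    W    W    L    W    W    W    W    W    W
a=3:    L    L    W    W    W    W    W    L    L
a=4:    W    W    W    L    L    W    W    W    W
a=5:    W    W    L    W    W    W    W    W    W
a=6:    L    L    W    W    W    W    W    L    L
a=7:    W    W    W    L    L    W    W    W    W
a=8:    W    W    L    W    W    W    W    W    W
a=9:    L    L    W    W    W    W    W    L    L
Cells with no legal move (terminal, hence L): (0,0), (0,1).
The remaining L cells, each justified by listing all of its moves:
(0,7): L (options (0,5)(W), (0,3)(W), (0,2)(W) are all W)
(0,8): L (options (0,6)(W), (0,4)(W), (0,3)(W) are all W)
(1,3): L (options (0,3)(W), (1,1)(W), (0,2)(W) are all W)
(1,4): L (options (0,4)(W), (1,2)(W), (1,0)(W), (0,3)(W) are all W)
(2,2): L (options (1,2)(W), (0,2)(W), (2,0)(W), (1,1)(W) are all W)
(3,0): L (options (2,0)(W), (1,0)(W) are all W)
(3,1): L (options (2,1)(W), (1,1)(W), (2,0)(W) are all W)
(3,7): L (options (2,7)(W), (1,7)(W), (3,5)(W), (3,3)(W), (3,2)(W), (2,6)(W) are all W)
(3,8): L (options (2,8)(W), (1,8)(W), (3,6)(W), (3,4)(W), (3,3)(W), (2,7)(W) are all W)
(4,3): L (options (3,3)(W), (2,3)(W), (0,3)(W), (4,1)(W), (3,2)(W) are all W)
(4,4): L (options (3,4)(W), (2,4)(W), (0,4)(W), (4,2)(W), (4,0)(W), (3,3)(W) are all W)
(5,2): L (options (4,2)(W), (3,2)(W), (1,2)(W), (5,0)(W), (4,1)(W) are all W)
(6,0): L (options (5,0)(W), (4,0)(W), (2,0)(W) are all W)
(6,1): L (options (5,1)(W), (4,1)(W), (2,1)(W), (5,0)(W) are all W)
(6,7): L (options (5,7)(W), (4,7)(W), (2,7)(W), (6,5)(W), (6,3)(W), (6,2)(W), (5,6)(W) are all W)
(6,8): L (options (5,8)(W), (4,8)(W), (2,8)(W), (6,6)(W), (6,4)(W), (6,3)(W), (5,7)(W) are all W)
(7,3): L (options (6,3)(W), (5,3)(W), (3,3)(W), (7,1)(W), (6,2)(W) are all W)
(7,4): L (options (6,4)(W), (5,4)(W), (3,4)(W), (7,2)(W), (7,0)(W), (6,3)(W) are all W)
(8,2): L (options (7,2)(W), (6,2)(W), (4,2)(W), (8,0)(W), (7,1)(W) are all W)
(9,0): L (options (8,0)(W), (7,0)(W), (5,0)(W) are all W)
(9,1): L (options (8,1)(W), (7,1)(W), (5,1)(W), (8,0)(W) are all W)
(9,7): L (options (8,7)(W), (7,7)(W), (5,7)(W), (9,5)(W), (9,3)(W), (9,2)(W), (8,6)(W) are all W)
(9,8): L (options (8,8)(W), (7,8)(W), (5,8)(W), (9,6)(W), (9,4)(W), (9,3)(W), (8,7)(W) are all W)
Every other cell has at least one move into one of the L cells above, so it is W.
L cells per row: a=0: 4, a=1: 2, a=2: 1, a=3: 4, a=4: 2, a=5: 1, a=6: 4, a=7: 2, a=8: 1, a=9: 4; total 25.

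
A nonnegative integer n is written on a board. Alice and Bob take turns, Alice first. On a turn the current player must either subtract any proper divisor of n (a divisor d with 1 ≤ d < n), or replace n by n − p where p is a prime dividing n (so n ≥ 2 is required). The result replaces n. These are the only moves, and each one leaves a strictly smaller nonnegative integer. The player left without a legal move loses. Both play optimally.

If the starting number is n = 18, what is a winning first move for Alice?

Move to 9.

Positions with no move are L. A position that does have a move is losing for the player to move precisely when every available move leads to a winning position for the opponent. Fill in the labels:
n=0: no move → L
n=1: no move → L
n=2: can move to 0, which is L ⇒ W
n=3: can move to 0, which is L ⇒ W
n=4: moves to 2(W), 3(W); every one is W ⇒ L
n=5: can move to 0, which is L ⇒ W
n=6: can move to 4, which is L ⇒ W
n=7: can move to 0, which is L ⇒ W
n=8: can move to 4, which is L ⇒ W
n=9: moves to 6(W), 8(W); every one is W ⇒ L
n=10: can move to 9, which is L ⇒ W
n=11: can move to 0, which is L ⇒ W
n=12: can move to 9, which is L ⇒ W
n=13: can move to 0, which is L ⇒ W
n=14: moves to 7(W), 12(W), 13(W); every one is W ⇒ L
n=15: can move to 14, which is L ⇒ W
n=16: can move to 14, which is L ⇒ W
n=17: can move to 0, which is L ⇒ W
n=18: can move to 9, which is L ⇒ W
From 18, the L positions reachable in one move are: 9.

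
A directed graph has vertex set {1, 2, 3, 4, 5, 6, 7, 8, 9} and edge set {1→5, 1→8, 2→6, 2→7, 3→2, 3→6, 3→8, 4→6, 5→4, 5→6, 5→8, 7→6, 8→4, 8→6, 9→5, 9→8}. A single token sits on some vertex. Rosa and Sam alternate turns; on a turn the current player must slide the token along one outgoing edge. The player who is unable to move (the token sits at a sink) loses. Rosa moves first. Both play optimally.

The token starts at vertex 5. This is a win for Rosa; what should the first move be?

Use the standard recursion: the mover loses at a terminal position; elsewhere, the mover wins exactly when some move hands the opponent an L position.
Every edge goes from a vertex to one that appears earlier in the order 6, 4, 8, 5, 7, 1, 2, 3, 9, so processing vertices in that order labels each vertex after all of its successors.
6: no outgoing edge → L
4: reaches L-position 6 → W
8: reaches L-position 6 → W
5: reaches L-position 6 → W
7: reaches L-position 6 → W
1: only reaches 5(W), 8(W), all W → L
2: reaches L-position 6 → W
3: reaches L-position 6 → W
9: only reaches 5(W), 8(W), all W → L
From 5, the L positions reachable in one move are: 6.

Move to 6.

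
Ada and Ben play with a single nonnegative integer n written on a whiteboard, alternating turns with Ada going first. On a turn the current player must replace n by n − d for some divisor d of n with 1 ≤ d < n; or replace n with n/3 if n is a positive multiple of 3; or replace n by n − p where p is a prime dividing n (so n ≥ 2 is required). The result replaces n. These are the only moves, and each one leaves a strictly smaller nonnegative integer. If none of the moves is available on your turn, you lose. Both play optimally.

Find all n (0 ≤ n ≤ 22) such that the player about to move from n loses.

Label each position W (a win for the player to move) or L (a loss). A position with no legal move is L; any other position is W exactly when some move reaches an L, and L when every move reaches a W.
n=0: no move → L
n=1: no move → L
n=2: reaches L-position 0 → W
n=3: reaches L-position 0 → W
n=4: only reaches 2(W), 3(W), all W → L
n=5: reaches L-position 0 → W
n=6: reaches L-position 4 → W
n=7: reaches L-position 0 → W
n=8: reaches L-position 4 → W
n=9: only reaches 3(W), 6(W), 8(W), all W → L
n=10: reaches L-position 9 → W
n=11: reaches L-position 0 → W
n=12: reaches L-position 4 → W
n=13: reaches L-position 0 → W
n=14: only reaches 7(W), 12(W), 13(W), all W → L
n=15: reaches L-position 14 → W
n=16: reaches L-position 14 → W
n=17: reaches L-position 0 → W
n=18: reaches L-position 9 → W
n=19: reaches L-position 0 → W
n=20: only reaches 10(W), 15(W), 16(W), 18(W), 19(W), all W → L
n=21: reaches L-position 14 → W
n=22: reaches L-position 20 → W
The losing starting values of n are exactly the entries labelled L in this table (6 of them).

0, 1, 4, 9, 14, 20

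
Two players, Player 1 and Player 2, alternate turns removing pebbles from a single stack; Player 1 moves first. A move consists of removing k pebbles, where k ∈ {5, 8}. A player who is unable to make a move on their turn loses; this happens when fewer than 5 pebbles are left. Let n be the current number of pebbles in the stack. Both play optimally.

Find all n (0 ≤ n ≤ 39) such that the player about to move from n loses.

0, 1, 2, 3, 4, 13, 14, 15, 16, 17, 26, 27, 28, 29, 30, 39

Work bottom-up. With no move the player to move loses. Otherwise the position is W if at least one move leads to an L position for the opponent, and L if every move leads to a W.
n=0: no move → L
n=1: no move → L
n=2: no move → L
n=3: no move → L
n=4: no move → L
n=5: reaches L-position 0 → W
n=6: reaches L-position 1 → W
n=7: reaches L-position 2 → W
n=8: reaches L-position 3 → W
n=9: reaches L-position 4 → W
n=10: reaches L-position 2 → W
n=11: reaches L-position 3 → W
n=12: reaches L-position 4 → W
n=13: only reaches 8(W), 5(W), all W → L
n=14: only reaches 9(W), 6(W), all W → L
n=15: only reaches 10(W), 7(W), all W → L
n=16: only reaches 11(W), 8(W), all W → L
n=17: only reaches 12(W), 9(W), all W → L
n=18: reaches L-position 13 → W
n=19: reaches L-position 14 → W
n=20: reaches L-position 15 → W
n=21: reaches L-position 16 → W
n=22: reaches L-position 17 → W
n=23: reaches L-position 15 → W
n=24: reaches L-position 16 → W
n=25: reaches L-position 17 → W
n=26: only reaches 21(W), 18(W), all W → L
n=27: only reaches 22(W), 19(W), all W → L
n=28: only reaches 23(W), 20(W), all W → L
n=29: only reaches 24(W), 21(W), all W → L
n=30: only reaches 25(W), 22(W), all W → L
n=31: reaches L-position 26 → W
n=32: reaches L-position 27 → W
n=33: reaches L-position 28 → W
n=34: reaches L-position 29 → W
n=35: reaches L-position 30 → W
n=36: reaches L-position 28 → W
n=37: reaches L-position 29 → W
n=38: reaches L-position 30 → W
n=39: only reaches 34(W), 31(W), all W → L
The losing starting values of n are exactly the entries labelled L in this table (16 of them).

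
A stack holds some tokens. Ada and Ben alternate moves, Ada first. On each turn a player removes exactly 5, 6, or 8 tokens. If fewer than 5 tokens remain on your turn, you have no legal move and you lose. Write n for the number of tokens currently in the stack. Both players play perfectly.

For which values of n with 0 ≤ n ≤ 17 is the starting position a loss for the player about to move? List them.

0, 1, 2, 3, 4, 13, 14, 15, 16, 17

Work bottom-up. With no move the player to move loses. Otherwise the position is W if at least one move leads to an L position for the opponent, and L if every move leads to a W.
n=0: no move → L
n=1: no move → L
n=2: no move → L
n=3: no move → L
n=4: no move → L
n=5: reaches L-position 0 → W
n=6: reaches L-position 1 → W
n=7: reaches L-position 2 → W
n=8: reaches L-position 3 → W
n=9: reaches L-position 4 → W
n=10: reaches L-position 4 → W
n=11: reaches L-position 3 → W
n=12: reaches L-position 4 → W
n=13: only reaches 8(W), 7(W), 5(W), all W → L
n=14: only reaches 9(W), 8(W), 6(W), all W → L
n=15: only reaches 10(W), 9(W), 7(W), all W → L
n=16: only reaches 11(W), 10(W), 8(W), all W → L
n=17: only reaches 12(W), 11(W), 9(W), all W → L
Reading off the rows marked L gives the requested list; there are 10 such values of n.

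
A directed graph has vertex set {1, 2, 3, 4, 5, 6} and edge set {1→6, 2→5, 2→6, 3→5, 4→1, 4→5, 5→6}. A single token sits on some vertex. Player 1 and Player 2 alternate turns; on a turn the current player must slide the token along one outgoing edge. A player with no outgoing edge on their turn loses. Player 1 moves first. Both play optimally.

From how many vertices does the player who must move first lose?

3

Use the standard recursion: the mover loses at a terminal position; elsewhere, the mover wins exactly when some move hands the opponent an L position.
Every edge goes from a vertex to one that appears earlier in the order 6, 5, 3, 2, 1, 4, so processing vertices in that order labels each vertex after all of its successors.
6: no outgoing edge → L
5: can move to 6, which is L ⇒ W
3: the only move is to 5(W), a W ⇒ L
2: can move to 6, which is L ⇒ W
1: can move to 6, which is L ⇒ W
4: moves to 1(W), 5(W); every one is W ⇒ L
The L vertices are 3, 4, 6; that is 3 in all.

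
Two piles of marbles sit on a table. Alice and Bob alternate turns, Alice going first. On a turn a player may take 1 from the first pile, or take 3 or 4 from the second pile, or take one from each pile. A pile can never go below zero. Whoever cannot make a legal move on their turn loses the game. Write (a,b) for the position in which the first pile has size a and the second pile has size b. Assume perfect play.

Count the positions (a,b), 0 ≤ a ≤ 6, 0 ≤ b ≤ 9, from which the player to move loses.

30

Positions with no move are L. A position that does have a move is losing for the player to move precisely when every available move leads to a winning position for the opponent. Fill in the labels:
Every move lowers a or b (never raises either), so fill the grid row by row in increasing a, and left to right within a row: each cell's successors are then already labelled.
      b=0  b=1  b=2  b=3  b=4  b=5  b=6  b=7  b=8  b=9
a=0:    L    L    L    W    W    W    W    L    L    L
a=1:    W    W    W    W    L    L    L    W    W    W
a=2:    L    L    L    W    W    W    W    W    L    L
a=3:    W    W    W    W    L    L    L    W    W    W
a=4:    L    L    L    W    W    W    W    W    L    L
a=5:    W    W    W    W    L    L    L    W    W    W
a=6:    L    L    L    W    W    W    W    W    L    L
Cells with no legal move (terminal, hence L): (0,0), (0,1), (0,2).
The remaining L cells, each justified by listing all of its moves:
(0,7): →(0,4)(W), (0,3)(W) — all W, so L
(0,8): →(0,5)(W), (0,4)(W) — all W, so L
(0,9): →(0,6)(W), (0,5)(W) — all W, so L
(1,4): →(0,4)(W), (1,1)(W), (1,0)(W), (0,3)(W) — all W, so L
(1,5): →(0,5)(W), (1,2)(W), (1,1)(W), (0,4)(W) — all W, so L
(1,6): →(0,6)(W), (1,3)(W), (1,2)(W), (0,5)(W) — all W, so L
(2,0): →(1,0)(W) only, which is W, so L
(2,1): →(1,1)(W), (1,0)(W) — all W, so L
(2,2): →(1,2)(W), (1,1)(W) — all W, so L
(2,8): →(1,8)(W), (2,5)(W), (2,4)(W), (1,7)(W) — all W, so L
(2,9): →(1,9)(W), (2,6)(W), (2,5)(W), (1,8)(W) — all W, so L
(3,4): →(2,4)(W), (3,1)(W), (3,0)(W), (2,3)(W) — all W, so L
(3,5): →(2,5)(W), (3,2)(W), (3,1)(W), (2,4)(W) — all W, so L
(3,6): →(2,6)(W), (3,3)(W), (3,2)(W), (2,5)(W) — all W, so L
(4,0): →(3,0)(W) only, which is W, so L
(4,1): →(3,1)(W), (3,0)(W) — all W, so L
(4,2): →(3,2)(W), (3,1)(W) — all W, so L
(4,8): →(3,8)(W), (4,5)(W), (4,4)(W), (3,7)(W) — all W, so L
(4,9): →(3,9)(W), (4,6)(W), (4,5)(W), (3,8)(W) — all W, so L
(5,4): →(4,4)(W), (5,1)(W), (5,0)(W), (4,3)(W) — all W, so L
(5,5): →(4,5)(W), (5,2)(W), (5,1)(W), (4,4)(W) — all W, so L
(5,6): →(4,6)(W), (5,3)(W), (5,2)(W), (4,5)(W) — all W, so L
(6,0): →(5,0)(W) only, which is W, so L
(6,1): →(5,1)(W), (5,0)(W) — all W, so L
(6,2): →(5,2)(W), (5,1)(W) — all W, so L
(6,8): →(5,8)(W), (6,5)(W), (6,4)(W), (5,7)(W) — all W, so L
(6,9): →(5,9)(W), (6,6)(W), (6,5)(W), (5,8)(W) — all W, so L
Every other cell has at least one move into one of the L cells above, so it is W.
L cells per row: a=0: 6, a=1: 3, a=2: 5, a=3: 3, a=4: 5, a=5: 3, a=6: 5; total 30.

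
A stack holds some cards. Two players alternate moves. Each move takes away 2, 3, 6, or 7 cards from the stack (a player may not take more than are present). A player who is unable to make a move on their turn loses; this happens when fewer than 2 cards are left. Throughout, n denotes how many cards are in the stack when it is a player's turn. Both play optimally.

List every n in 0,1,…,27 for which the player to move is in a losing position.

Positions with no move are L. A position that does have a move is losing for the player to move precisely when every available move leads to a winning position for the opponent. Fill in the labels:
n=0: no move → L
n=1: no move → L
n=2: reaches L-position 0 → W
n=3: reaches L-position 1 → W
n=4: reaches L-position 1 → W
n=5: only reaches 3(W), 2(W), all W → L
n=6: reaches L-position 0 → W
n=7: reaches L-position 5 → W
n=8: reaches L-position 5 → W
n=9: only reaches 7(W), 6(W), 3(W), 2(W), all W → L
n=10: only reaches 8(W), 7(W), 4(W), 3(W), all W → L
n=11: reaches L-position 9 → W
n=12: reaches L-position 10 → W
n=13: reaches L-position 10 → W
n=14: only reaches 12(W), 11(W), 8(W), 7(W), all W → L
n=15: reaches L-position 9 → W
n=16: reaches L-position 14 → W
n=17: reaches L-position 14 → W
n=18: only reaches 16(W), 15(W), 12(W), 11(W), all W → L
n=19: only reaches 17(W), 16(W), 13(W), 12(W), all W → L
n=20: reaches L-position 18 → W
n=21: reaches L-position 19 → W
n=22: reaches L-position 19 → W
n=23: only reaches 21(W), 20(W), 17(W), 16(W), all W → L
n=24: reaches L-position 18 → W
n=25: reaches L-position 23 → W
n=26: reaches L-position 23 → W
n=27: only reaches 25(W), 24(W), 21(W), 20(W), all W → L
Reading off the rows marked L gives the requested list; there are 10 such values of n.

0, 1, 5, 9, 10, 14, 18, 19, 23, 27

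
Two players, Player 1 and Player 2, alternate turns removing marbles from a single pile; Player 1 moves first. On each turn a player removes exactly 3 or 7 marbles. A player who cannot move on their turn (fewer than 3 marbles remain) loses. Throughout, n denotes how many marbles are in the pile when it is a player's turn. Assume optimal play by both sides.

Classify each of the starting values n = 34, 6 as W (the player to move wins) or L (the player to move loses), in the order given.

Classify positions by backward induction: terminal positions (no move available) are L. From any other position, the mover wins iff some move reaches an L.
n=0: no move → L
n=1: no move → L
n=2: no move → L
n=3: can move to 0, which is L ⇒ W
n=4: can move to 1, which is L ⇒ W
n=5: can move to 2, which is L ⇒ W
n=6: the only move is to 3(W), a W ⇒ L
n=7: can move to 0, which is L ⇒ W
n=8: can move to 1, which is L ⇒ W
n=9: can move to 6, which is L ⇒ W
n=10: moves to 7(W), 3(W); every one is W ⇒ L
n=11: moves to 8(W), 4(W); every one is W ⇒ L
n=12: moves to 9(W), 5(W); every one is W ⇒ L
n=13: can move to 10, which is L ⇒ W
n=14: can move to 11, which is L ⇒ W
n=15: can move to 12, which is L ⇒ W
n=16: moves to 13(W), 9(W); every one is W ⇒ L
n=17: can move to 10, which is L ⇒ W
n=18: can move to 11, which is L ⇒ W
n=19: can move to 16, which is L ⇒ W
n=20: moves to 17(W), 13(W); every one is W ⇒ L
n=21: moves to 18(W), 14(W); every one is W ⇒ L
n=22: moves to 19(W), 15(W); every one is W ⇒ L
n=23: can move to 20, which is L ⇒ W
n=24: can move to 21, which is L ⇒ W
n=25: can move to 22, which is L ⇒ W
n=26: moves to 23(W), 19(W); every one is W ⇒ L
n=27: can move to 20, which is L ⇒ W
n=28: can move to 21, which is L ⇒ W
n=29: can move to 26, which is L ⇒ W
n=30: moves to 27(W), 23(W); every one is W ⇒ L
n=31: moves to 28(W), 24(W); every one is W ⇒ L
n=32: moves to 29(W), 25(W); every one is W ⇒ L
n=33: can move to 30, which is L ⇒ W
n=34: can move to 31, which is L ⇒ W

34: W, 6: L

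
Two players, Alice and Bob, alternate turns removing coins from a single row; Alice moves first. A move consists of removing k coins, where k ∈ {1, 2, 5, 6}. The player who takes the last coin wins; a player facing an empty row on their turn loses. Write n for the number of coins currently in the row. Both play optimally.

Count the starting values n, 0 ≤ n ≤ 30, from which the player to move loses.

9

Work bottom-up. With no move the player to move loses. Otherwise the position is W if at least one move leads to an L position for the opponent, and L if every move leads to a W.
n=0: no move → L
n=1: can move to 0, which is L ⇒ W
n=2: can move to 0, which is L ⇒ W
n=3: moves to 2(W), 1(W); every one is W ⇒ L
n=4: can move to 3, which is L ⇒ W
n=5: can move to 3, which is L ⇒ W
n=6: can move to 0, which is L ⇒ W
n=7: moves to 6(W), 5(W), 2(W), 1(W); every one is W ⇒ L
n=8: can move to 7, which is L ⇒ W
n=9: can move to 7, which is L ⇒ W
n=10: moves to 9(W), 8(W), 5(W), 4(W); every one is W ⇒ L
n=11: can move to 10, which is L ⇒ W
n=12: can move to 10, which is L ⇒ W
n=13: can move to 7, which is L ⇒ W
n=14: moves to 13(W), 12(W), 9(W), 8(W); every one is W ⇒ L
n=15: can move to 14, which is L ⇒ W
n=16: can move to 14, which is L ⇒ W
n=17: moves to 16(W), 15(W), 12(W), 11(W); every one is W ⇒ L
n=18: can move to 17, which is L ⇒ W
n=19: can move to 17, which is L ⇒ W
n=20: can move to 14, which is L ⇒ W
n=21: moves to 20(W), 19(W), 16(W), 15(W); every one is W ⇒ L
n=22: can move to 21, which is L ⇒ W
n=23: can move to 21, which is L ⇒ W
n=24: moves to 23(W), 22(W), 19(W), 18(W); every one is W ⇒ L
n=25: can move to 24, which is L ⇒ W
n=26: can move to 24, which is L ⇒ W
n=27: can move to 21, which is L ⇒ W
n=28: moves to 27(W), 26(W), 23(W), 22(W); every one is W ⇒ L
n=29: can move to 28, which is L ⇒ W
n=30: can move to 28, which is L ⇒ W
L entries with 0 ≤ n ≤ 30: n = 0, 3, 7, 10, 14, 17, 21, 24, 28; that makes 9.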